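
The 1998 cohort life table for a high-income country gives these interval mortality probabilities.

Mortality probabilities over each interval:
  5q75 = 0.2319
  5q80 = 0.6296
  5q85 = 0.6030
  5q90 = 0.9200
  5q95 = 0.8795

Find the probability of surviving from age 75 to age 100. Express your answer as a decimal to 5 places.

Survival from 75 to 100 is the product of surviving each interval: (1 − 0.2319) × (1 − 0.6296) × (1 − 0.6030) × (1 − 0.9200) × (1 − 0.8795).
= 0.7681 × 0.3704 × 0.3970 × 0.0800 × 0.1205 = 0.001089.

0.00109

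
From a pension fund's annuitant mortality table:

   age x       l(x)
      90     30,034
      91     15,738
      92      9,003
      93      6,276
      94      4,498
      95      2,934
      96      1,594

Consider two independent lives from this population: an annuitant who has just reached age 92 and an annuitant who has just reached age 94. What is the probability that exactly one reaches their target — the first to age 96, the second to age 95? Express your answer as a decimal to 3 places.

0.598

p₁ = l(96)/l(92) = 1,594/9,003 = 0.177052; p₂ = l(95)/l(94) = 2,934/4,498 = 0.652290.
P(exactly one) = p₁(1−p₂) + (1−p₁)p₂ = 0.061563 + 0.536801 = 0.598364.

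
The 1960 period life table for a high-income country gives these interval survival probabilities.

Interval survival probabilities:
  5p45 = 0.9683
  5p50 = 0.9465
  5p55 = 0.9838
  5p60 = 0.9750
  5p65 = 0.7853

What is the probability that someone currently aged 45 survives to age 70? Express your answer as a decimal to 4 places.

0.6904

25p45 = 0.9683 × 0.9465 × 0.9838 × 0.9750 × 0.7853.
= 0.690363.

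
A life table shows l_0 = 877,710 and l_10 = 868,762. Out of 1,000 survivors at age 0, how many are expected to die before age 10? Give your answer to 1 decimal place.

10.2

The relevant probability is 1 − 868,762/877,710 = 0.010195.
Expected number = 1,000 × 0.010195 = 10.2.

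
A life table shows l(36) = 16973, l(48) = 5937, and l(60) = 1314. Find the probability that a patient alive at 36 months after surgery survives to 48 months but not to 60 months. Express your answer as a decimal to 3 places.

0.272

This is the probability of reaching 48 but not 60, conditional on being alive at 36: (l(48) − l(60)) / l(36).
= (5937 − 1314) / 16973 = 4623 / 16973 = 0.272374.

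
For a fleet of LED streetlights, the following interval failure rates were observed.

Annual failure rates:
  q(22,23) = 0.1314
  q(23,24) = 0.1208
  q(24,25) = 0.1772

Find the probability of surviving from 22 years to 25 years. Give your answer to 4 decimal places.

Survival from 22 to 25 is the product of surviving each interval: (1 − 0.1314) × (1 − 0.1208) × (1 − 0.1772).
= 0.8686 × 0.8792 × 0.8228 = 0.628350.

0.6284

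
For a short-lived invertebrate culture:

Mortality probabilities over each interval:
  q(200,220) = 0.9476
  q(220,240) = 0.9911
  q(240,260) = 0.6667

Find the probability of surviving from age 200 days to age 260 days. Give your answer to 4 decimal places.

0.0002

P(survive 200→260) = (1 − 0.9476) × (1 − 0.9911) × (1 − 0.6667).
= 0.0524 × 0.0089 × 0.3333 = 0.000155.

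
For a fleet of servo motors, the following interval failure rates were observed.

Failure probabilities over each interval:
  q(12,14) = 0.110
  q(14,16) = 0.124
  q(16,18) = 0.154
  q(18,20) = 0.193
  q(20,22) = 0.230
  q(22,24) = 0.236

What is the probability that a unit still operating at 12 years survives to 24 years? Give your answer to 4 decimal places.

Chaining the interval survival probabilities: (1 − 0.110) × (1 − 0.124) × (1 − 0.154) × (1 − 0.193) × (1 − 0.230) × (1 − 0.236).
= 0.890 × 0.876 × 0.846 × 0.807 × 0.770 × 0.764 = 0.313128.

0.3131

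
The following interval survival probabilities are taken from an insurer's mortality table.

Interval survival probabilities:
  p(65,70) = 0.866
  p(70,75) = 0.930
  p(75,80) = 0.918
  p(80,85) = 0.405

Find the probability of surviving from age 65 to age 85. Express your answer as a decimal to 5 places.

Survival from 65 to 85 is the product of surviving each interval: 0.866 × 0.930 × 0.918 × 0.405.
= 0.299432.

0.29943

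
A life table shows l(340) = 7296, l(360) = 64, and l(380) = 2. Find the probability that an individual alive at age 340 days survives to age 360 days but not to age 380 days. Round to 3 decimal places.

0.008

This is the probability of reaching 360 but not 380, conditional on being alive at 340: (l(360) − l(380)) / l(340).
= (64 − 2) / 7296 = 62 / 7296 = 0.008498.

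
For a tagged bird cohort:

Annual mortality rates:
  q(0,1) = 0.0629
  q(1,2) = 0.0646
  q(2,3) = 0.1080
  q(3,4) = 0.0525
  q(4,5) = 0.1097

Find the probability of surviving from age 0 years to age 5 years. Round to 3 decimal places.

Survival from 0 to 5 is the product of surviving each interval: (1 − 0.0629) × (1 − 0.0646) × (1 − 0.1080) × (1 − 0.0525) × (1 − 0.1097).
= 0.9371 × 0.9354 × 0.8920 × 0.9475 × 0.8903 = 0.659574.

0.660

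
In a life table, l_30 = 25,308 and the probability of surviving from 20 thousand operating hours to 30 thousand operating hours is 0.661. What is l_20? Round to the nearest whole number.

l_20 = l_30 / p = 25,308 / 0.661 = 38287.

38287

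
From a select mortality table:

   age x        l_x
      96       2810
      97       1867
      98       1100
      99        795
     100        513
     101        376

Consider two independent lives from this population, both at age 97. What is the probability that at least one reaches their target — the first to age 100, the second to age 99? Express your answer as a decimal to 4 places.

0.5836

p₁ = l_100/l_97 = 513/1867 = 0.274772; p₂ = l_99/l_97 = 795/1867 = 0.425817.
P(at least one) = 1 − (1−p₁)(1−p₂) = 1 − 0.725228 × 0.574183 = 0.583586.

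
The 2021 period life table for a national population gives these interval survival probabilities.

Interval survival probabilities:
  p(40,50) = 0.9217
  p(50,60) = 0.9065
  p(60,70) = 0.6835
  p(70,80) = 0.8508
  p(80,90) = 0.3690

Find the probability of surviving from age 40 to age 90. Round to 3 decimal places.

0.179

Survival from 40 to 90 is the product of surviving each interval: 0.9217 × 0.9065 × 0.6835 × 0.8508 × 0.3690.
= 0.179287.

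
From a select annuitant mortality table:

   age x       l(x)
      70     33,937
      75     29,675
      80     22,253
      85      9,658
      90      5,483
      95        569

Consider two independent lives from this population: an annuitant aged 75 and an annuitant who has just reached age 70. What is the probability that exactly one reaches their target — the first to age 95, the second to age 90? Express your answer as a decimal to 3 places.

p₁ = l(95)/l(75) = 569/29,675 = 0.019174; p₂ = l(90)/l(70) = 5,483/33,937 = 0.161564.
P(exactly one) = p₁(1−p₂) + (1−p₁)p₂ = 0.016076 + 0.158466 = 0.174542.

0.175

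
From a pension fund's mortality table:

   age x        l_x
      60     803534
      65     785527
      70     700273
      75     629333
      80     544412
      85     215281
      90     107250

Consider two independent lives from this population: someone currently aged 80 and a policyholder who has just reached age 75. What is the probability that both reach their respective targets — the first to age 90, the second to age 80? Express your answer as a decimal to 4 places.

p₁ = l_90/l_80 = 107250/544412 = 0.197002; p₂ = l_80/l_75 = 544412/629333 = 0.865062.
P(both) = p₁ × p₂ = 0.197002 × 0.865062 = 0.170419.

0.1704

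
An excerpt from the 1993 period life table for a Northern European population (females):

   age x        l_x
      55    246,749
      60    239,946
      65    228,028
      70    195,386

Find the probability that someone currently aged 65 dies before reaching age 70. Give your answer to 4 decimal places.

P(die before 70 | alive at 65) = 1 − l_70/l_65 = 1 − 195,386/228,028 = (32,642)/228,028 = 0.143149.

0.1431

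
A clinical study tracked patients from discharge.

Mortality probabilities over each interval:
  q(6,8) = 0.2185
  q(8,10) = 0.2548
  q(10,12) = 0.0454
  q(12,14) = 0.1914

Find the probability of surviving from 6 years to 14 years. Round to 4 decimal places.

Chaining the interval survival probabilities: (1 − 0.2185) × (1 − 0.2548) × (1 − 0.0454) × (1 − 0.1914).
= 0.7815 × 0.7452 × 0.9546 × 0.8086 = 0.449528.

0.4495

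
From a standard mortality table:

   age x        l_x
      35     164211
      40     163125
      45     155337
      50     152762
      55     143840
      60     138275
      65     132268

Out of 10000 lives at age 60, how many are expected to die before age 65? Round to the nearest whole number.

434

The relevant probability is 1 − 132268/138275 = 0.043442.
Expected number = 10000 × 0.043442 = 434.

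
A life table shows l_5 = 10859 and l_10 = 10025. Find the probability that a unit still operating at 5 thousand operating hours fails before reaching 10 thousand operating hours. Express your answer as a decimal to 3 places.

0.077

P(fail before 10 | operational at 5) = 1 − l_10/l_5 = 1 − 10025/10859 = (834)/10859 = 0.076803.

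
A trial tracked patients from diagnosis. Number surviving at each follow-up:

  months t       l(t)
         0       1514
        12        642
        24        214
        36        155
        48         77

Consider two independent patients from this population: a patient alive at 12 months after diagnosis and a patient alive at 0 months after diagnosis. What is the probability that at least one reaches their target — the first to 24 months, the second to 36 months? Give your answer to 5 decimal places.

p₁ = l(24)/l(12) = 214/642 = 0.333333; p₂ = l(36)/l(0) = 155/1514 = 0.102378.
P(at least one) = 1 − (1−p₁)(1−p₂) = 1 − 0.666667 × 0.897622 = 0.401585.

0.40159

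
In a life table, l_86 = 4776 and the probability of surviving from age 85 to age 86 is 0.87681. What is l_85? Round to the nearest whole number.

5447

l_85 = l_86 / p = 4776 / 0.87681 = 5447.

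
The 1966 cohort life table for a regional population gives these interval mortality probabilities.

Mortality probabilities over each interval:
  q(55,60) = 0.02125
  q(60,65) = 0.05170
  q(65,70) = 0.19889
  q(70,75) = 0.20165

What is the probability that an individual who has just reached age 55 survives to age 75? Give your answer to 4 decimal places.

Chaining the interval survival probabilities: (1 − 0.02125) × (1 − 0.05170) × (1 − 0.19889) × (1 − 0.20165).
= 0.97875 × 0.94830 × 0.80111 × 0.79835 = 0.593612.

0.5936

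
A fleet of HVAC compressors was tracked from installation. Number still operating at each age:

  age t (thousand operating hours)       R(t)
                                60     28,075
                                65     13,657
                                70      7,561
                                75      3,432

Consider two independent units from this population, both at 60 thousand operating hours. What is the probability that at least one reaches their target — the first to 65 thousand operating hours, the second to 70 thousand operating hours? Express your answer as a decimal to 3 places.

0.625

p₁ = R(65)/R(60) = 13,657/28,075 = 0.486447; p₂ = R(70)/R(60) = 7,561/28,075 = 0.269314.
P(at least one) = 1 − (1−p₁)(1−p₂) = 1 − 0.513553 × 0.730686 = 0.624754.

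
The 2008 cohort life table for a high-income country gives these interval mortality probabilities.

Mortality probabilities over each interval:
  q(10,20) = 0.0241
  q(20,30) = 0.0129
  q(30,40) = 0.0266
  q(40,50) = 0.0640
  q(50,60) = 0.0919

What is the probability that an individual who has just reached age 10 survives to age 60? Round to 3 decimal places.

P(survive 10→60) = (1 − 0.0241) × (1 − 0.0129) × (1 − 0.0266) × (1 − 0.0640) × (1 − 0.0919).
= 0.9759 × 0.9871 × 0.9734 × 0.9360 × 0.9081 = 0.797017.

0.797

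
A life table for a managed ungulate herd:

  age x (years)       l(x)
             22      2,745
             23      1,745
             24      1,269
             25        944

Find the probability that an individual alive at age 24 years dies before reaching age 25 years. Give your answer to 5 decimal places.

P(die before 25 | alive at 24) = 1 − l(25)/l(24) = 1 − 944/1,269 = (325)/1,269 = 0.256107.

0.25611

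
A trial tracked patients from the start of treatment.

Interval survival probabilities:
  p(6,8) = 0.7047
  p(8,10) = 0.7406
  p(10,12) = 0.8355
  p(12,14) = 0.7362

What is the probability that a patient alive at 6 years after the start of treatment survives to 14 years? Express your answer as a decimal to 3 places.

0.321

P(survive 6→14) = 0.7047 × 0.7406 × 0.8355 × 0.7362.
= 0.321019.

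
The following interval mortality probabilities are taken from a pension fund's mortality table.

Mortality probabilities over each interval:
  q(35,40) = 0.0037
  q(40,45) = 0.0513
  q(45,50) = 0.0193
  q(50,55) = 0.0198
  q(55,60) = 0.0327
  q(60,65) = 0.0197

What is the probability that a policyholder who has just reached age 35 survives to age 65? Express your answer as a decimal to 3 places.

Chaining the interval survival probabilities: (1 − 0.0037) × (1 − 0.0513) × (1 − 0.0193) × (1 − 0.0198) × (1 − 0.0327) × (1 − 0.0197).
= 0.9963 × 0.9487 × 0.9807 × 0.9802 × 0.9673 × 0.9803 = 0.861569.

0.862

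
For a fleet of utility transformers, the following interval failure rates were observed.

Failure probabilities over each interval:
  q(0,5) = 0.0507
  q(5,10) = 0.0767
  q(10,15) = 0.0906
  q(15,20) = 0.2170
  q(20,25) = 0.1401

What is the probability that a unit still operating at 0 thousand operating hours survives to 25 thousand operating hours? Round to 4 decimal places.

Survival from 0 to 25 is the product of surviving each interval: (1 − 0.0507) × (1 − 0.0767) × (1 − 0.0906) × (1 − 0.2170) × (1 − 0.1401).
= 0.9493 × 0.9233 × 0.9094 × 0.7830 × 0.8599 = 0.536675.

0.5367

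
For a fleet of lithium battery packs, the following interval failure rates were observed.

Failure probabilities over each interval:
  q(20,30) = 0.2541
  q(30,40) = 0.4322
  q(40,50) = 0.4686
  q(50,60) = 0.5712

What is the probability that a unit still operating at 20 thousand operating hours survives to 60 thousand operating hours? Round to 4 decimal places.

Chaining the interval survival probabilities: (1 − 0.2541) × (1 − 0.4322) × (1 − 0.4686) × (1 − 0.5712).
= 0.7459 × 0.5678 × 0.5314 × 0.4288 = 0.096506.

0.0965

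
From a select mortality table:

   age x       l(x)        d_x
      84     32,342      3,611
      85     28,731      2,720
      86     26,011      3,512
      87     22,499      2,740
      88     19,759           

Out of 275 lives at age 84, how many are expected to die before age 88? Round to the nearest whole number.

The relevant probability is 1 − 19,759/32,342 = 0.389061.
Expected number = 275 × 0.389061 = 107.

107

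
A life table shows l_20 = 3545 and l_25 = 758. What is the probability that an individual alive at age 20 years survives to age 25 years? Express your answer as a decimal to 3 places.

0.214

The conditional survival probability is l_25/l_20 = 758/3545 = 0.213822.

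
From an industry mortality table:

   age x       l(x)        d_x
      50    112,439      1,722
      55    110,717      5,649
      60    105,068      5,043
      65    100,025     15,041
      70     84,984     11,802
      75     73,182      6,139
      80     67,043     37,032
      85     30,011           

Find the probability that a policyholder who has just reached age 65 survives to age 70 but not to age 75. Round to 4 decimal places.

0.1180

This is the probability of reaching 70 but not 75, conditional on being alive at 65: (l(70) − l(75)) / l(65).
= (84,984 − 73,182) / 100,025 = 11,802 / 100,025 = 0.117991.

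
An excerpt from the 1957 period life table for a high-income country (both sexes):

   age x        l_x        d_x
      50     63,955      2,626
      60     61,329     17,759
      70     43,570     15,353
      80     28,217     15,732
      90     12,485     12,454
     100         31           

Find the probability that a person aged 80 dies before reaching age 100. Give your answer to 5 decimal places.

P(die before 100 | alive at 80) = 1 − l_100/l_80 = 1 − 31/28,217 = (28,186)/28,217 = 0.998901.

0.99890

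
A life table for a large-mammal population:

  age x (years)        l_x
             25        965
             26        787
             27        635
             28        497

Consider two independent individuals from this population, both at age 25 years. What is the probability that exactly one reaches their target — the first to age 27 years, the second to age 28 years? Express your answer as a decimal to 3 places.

p₁ = l_27/l_25 = 635/965 = 0.658031; p₂ = l_28/l_25 = 497/965 = 0.515026.
P(exactly one) = p₁(1−p₂) + (1−p₁)p₂ = 0.319128 + 0.176123 = 0.495251.

0.495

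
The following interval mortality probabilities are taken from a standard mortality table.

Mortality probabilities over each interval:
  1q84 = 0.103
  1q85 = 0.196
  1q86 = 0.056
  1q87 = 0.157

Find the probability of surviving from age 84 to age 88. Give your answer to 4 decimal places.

Chaining the interval survival probabilities: (1 − 0.103) × (1 − 0.196) × (1 − 0.056) × (1 − 0.157).
= 0.897 × 0.804 × 0.944 × 0.843 = 0.573916.

0.5739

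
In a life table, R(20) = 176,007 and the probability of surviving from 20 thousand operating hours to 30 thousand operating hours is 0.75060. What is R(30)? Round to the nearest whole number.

132111

R(30) = R(20) × p = 176,007 × 0.75060 = 132111.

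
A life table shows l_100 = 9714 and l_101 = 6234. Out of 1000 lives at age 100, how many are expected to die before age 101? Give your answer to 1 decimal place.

358.2

The relevant probability is 1 − 6234/9714 = 0.358246.
Expected number = 1000 × 0.358246 = 358.2.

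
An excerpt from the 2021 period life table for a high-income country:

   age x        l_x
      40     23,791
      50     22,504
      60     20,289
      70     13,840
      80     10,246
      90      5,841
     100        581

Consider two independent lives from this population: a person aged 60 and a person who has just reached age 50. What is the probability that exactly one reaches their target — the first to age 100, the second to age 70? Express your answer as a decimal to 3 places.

0.608

p₁ = l_100/l_60 = 581/20,289 = 0.028636; p₂ = l_70/l_50 = 13,840/22,504 = 0.615002.
P(exactly one) = p₁(1−p₂) + (1−p₁)p₂ = 0.011025 + 0.597391 = 0.608416.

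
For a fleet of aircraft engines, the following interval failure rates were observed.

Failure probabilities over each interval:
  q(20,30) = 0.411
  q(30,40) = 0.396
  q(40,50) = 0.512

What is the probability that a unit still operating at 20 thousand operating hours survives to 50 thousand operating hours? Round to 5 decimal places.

Chaining the interval survival probabilities: (1 − 0.411) × (1 − 0.396) × (1 − 0.512).
= 0.589 × 0.604 × 0.488 = 0.173609.

0.17361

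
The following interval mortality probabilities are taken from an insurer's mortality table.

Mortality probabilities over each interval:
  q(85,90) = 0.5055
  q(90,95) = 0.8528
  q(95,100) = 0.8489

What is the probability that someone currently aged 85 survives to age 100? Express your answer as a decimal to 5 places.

0.01100

The overall survival probability is (1 − 0.5055) × (1 − 0.8528) × (1 − 0.8489).
= 0.4945 × 0.1472 × 0.1511 = 0.010999.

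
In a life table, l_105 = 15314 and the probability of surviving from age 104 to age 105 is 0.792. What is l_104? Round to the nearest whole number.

19336

l_104 = l_105 / p = 15314 / 0.792 = 19336.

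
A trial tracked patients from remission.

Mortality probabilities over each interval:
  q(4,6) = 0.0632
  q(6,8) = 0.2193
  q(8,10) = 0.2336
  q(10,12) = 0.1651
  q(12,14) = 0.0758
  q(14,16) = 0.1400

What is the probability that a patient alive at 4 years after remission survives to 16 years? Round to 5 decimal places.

0.37195

Survival from 4 to 16 is the product of surviving each interval: (1 − 0.0632) × (1 − 0.2193) × (1 − 0.2336) × (1 − 0.1651) × (1 − 0.0758) × (1 − 0.1400).
= 0.9368 × 0.7807 × 0.7664 × 0.8349 × 0.9242 × 0.8600 = 0.371951.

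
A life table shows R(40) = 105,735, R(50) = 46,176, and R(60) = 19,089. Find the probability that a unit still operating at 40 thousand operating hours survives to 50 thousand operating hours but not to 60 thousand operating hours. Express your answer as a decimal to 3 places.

0.256

This is the probability of reaching 50 but not 60, conditional on being operational at 40: (R(50) − R(60)) / R(40).
= (46,176 − 19,089) / 105,735 = 27,087 / 105,735 = 0.256178.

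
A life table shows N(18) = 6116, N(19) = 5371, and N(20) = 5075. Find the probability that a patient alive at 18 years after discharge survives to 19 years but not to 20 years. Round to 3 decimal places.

0.048

This is the probability of reaching 19 but not 20, conditional on being alive at 18: (N(19) − N(20)) / N(18).
= (5371 − 5075) / 6116 = 296 / 6116 = 0.048398.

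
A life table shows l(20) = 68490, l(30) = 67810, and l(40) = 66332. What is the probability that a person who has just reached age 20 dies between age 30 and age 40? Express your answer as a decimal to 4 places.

This is the probability of reaching 30 but not 40, conditional on being alive at 20: (l(30) − l(40)) / l(20).
= (67810 − 66332) / 68490 = 1478 / 68490 = 0.021580.

0.0216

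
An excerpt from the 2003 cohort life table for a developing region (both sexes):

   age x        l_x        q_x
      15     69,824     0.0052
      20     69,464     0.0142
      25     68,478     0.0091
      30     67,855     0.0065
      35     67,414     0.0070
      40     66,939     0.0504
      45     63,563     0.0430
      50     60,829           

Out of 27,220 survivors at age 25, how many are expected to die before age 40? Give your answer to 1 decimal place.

The relevant probability is 1 − 66,939/68,478 = 0.022474.
Expected number = 27,220 × 0.022474 = 611.8.

611.8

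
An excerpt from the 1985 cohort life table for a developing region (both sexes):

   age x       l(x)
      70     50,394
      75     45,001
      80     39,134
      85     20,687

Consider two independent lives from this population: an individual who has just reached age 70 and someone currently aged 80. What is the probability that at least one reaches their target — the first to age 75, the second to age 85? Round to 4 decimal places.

p₁ = l(75)/l(70) = 45,001/50,394 = 0.892983; p₂ = l(85)/l(80) = 20,687/39,134 = 0.528620.
P(at least one) = 1 − (1−p₁)(1−p₂) = 1 − 0.107017 × 0.471380 = 0.949554.

0.9496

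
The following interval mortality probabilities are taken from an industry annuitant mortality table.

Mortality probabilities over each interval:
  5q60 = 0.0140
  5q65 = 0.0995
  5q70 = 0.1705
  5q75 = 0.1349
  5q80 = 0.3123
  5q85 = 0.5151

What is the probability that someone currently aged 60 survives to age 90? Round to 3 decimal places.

0.212

Chaining the interval survival probabilities: (1 − 0.0140) × (1 − 0.0995) × (1 − 0.1705) × (1 − 0.1349) × (1 − 0.3123) × (1 − 0.5151).
= 0.9860 × 0.9005 × 0.8295 × 0.8651 × 0.6877 × 0.4849 = 0.212468.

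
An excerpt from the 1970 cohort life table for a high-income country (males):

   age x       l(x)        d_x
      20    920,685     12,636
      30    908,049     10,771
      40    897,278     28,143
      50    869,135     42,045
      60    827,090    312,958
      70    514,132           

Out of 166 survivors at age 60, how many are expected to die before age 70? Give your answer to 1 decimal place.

The relevant probability is 1 − 514,132/827,090 = 0.378384.
Expected number = 166 × 0.378384 = 62.8.

62.8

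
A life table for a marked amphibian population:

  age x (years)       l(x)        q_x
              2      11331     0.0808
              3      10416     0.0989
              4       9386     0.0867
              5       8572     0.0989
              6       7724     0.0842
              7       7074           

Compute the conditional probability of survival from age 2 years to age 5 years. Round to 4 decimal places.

The conditional survival probability is l(5)/l(2) = 8572/11331 = 0.756509.

0.7565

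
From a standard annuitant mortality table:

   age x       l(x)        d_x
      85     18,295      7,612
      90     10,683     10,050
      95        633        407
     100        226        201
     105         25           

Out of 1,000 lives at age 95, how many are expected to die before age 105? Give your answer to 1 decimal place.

The relevant probability is 1 − 25/633 = 0.960506.
Expected number = 1,000 × 0.960506 = 960.5.

960.5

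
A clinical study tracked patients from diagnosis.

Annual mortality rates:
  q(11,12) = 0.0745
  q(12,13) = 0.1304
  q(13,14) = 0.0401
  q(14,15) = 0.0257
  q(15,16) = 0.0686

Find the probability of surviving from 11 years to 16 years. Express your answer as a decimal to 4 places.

The overall survival probability is (1 − 0.0745) × (1 − 0.1304) × (1 − 0.0401) × (1 − 0.0257) × (1 − 0.0686).
= 0.9255 × 0.8696 × 0.9599 × 0.9743 × 0.9314 = 0.701053.

0.7011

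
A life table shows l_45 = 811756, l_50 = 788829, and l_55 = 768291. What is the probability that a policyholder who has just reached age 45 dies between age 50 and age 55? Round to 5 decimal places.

0.02530

We want 5|5q45 = (l_50 − l_55)/l_45.
This is the probability of reaching 50 but not 55, conditional on being alive at 45: (l_50 − l_55) / l_45.
= (788829 − 768291) / 811756 = 20538 / 811756 = 0.025301.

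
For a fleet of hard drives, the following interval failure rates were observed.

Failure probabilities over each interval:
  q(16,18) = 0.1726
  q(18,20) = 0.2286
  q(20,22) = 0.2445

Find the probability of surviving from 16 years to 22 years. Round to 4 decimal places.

0.4822

P(survive 16→22) = (1 − 0.1726) × (1 − 0.2286) × (1 − 0.2445).
= 0.8274 × 0.7714 × 0.7555 = 0.482203.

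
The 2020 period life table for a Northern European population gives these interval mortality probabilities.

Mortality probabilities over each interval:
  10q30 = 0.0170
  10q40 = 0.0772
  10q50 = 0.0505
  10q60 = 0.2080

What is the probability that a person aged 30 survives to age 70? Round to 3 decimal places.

40p30 = (1 − 0.0170) × (1 − 0.0772) × (1 − 0.0505) × (1 − 0.2080).
= 0.9830 × 0.9228 × 0.9495 × 0.7920 = 0.682152.

0.682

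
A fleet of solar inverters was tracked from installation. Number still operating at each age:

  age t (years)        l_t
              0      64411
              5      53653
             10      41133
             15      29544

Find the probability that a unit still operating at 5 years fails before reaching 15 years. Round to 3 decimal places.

P(fail before 15 | operational at 5) = 1 − l_15/l_5 = 1 − 29544/53653 = (24109)/53653 = 0.449350.

0.449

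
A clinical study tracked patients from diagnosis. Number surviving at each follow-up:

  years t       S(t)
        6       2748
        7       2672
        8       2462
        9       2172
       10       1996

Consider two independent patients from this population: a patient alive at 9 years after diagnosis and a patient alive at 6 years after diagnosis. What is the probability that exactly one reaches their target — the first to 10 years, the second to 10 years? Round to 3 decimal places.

p₁ = S(10)/S(9) = 1996/2172 = 0.918969; p₂ = S(10)/S(6) = 1996/2748 = 0.726346.
P(exactly one) = p₁(1−p₂) + (1−p₁)p₂ = 0.251480 + 0.058857 = 0.310336.

0.310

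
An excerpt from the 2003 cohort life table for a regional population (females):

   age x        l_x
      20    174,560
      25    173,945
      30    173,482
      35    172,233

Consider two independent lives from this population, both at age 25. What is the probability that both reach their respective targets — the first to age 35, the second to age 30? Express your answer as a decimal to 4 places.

0.9875

p₁ = l_35/l_25 = 172,233/173,945 = 0.990158; p₂ = l_30/l_25 = 173,482/173,945 = 0.997338.
P(both) = p₁ × p₂ = 0.990158 × 0.997338 = 0.987522.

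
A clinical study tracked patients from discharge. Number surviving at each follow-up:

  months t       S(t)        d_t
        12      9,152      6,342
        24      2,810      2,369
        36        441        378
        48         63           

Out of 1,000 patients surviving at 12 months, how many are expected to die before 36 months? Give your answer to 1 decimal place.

951.8

The relevant probability is 1 − 441/9,152 = 0.951814.
Expected number = 1,000 × 0.951814 = 951.8.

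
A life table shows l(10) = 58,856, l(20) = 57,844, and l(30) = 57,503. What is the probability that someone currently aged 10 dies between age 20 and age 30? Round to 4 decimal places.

This is the probability of reaching 20 but not 30, conditional on being alive at 10: (l(20) − l(30)) / l(10).
= (57,844 − 57,503) / 58,856 = 341 / 58,856 = 0.005794.

0.0058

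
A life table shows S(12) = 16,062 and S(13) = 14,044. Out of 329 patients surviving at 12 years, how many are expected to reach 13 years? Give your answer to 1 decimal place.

287.7

The relevant probability is 14,044/16,062 = 0.874362.
Expected number = 329 × 0.874362 = 287.7.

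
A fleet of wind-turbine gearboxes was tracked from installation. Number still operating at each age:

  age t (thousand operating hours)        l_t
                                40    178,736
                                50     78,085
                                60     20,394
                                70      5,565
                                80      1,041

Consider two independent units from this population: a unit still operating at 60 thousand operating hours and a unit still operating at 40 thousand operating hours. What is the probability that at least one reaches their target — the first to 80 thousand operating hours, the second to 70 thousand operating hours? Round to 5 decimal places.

0.08059

p₁ = l_80/l_60 = 1,041/20,394 = 0.051044; p₂ = l_70/l_40 = 5,565/178,736 = 0.031135.
P(at least one) = 1 − (1−p₁)(1−p₂) = 1 − 0.948956 × 0.968865 = 0.080590.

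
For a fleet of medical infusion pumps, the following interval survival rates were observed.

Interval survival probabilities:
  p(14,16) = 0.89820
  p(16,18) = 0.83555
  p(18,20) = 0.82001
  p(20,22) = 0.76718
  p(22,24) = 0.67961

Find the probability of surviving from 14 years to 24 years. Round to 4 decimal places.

0.3209

Chaining the interval survival probabilities: 0.89820 × 0.83555 × 0.82001 × 0.76718 × 0.67961.
= 0.320865.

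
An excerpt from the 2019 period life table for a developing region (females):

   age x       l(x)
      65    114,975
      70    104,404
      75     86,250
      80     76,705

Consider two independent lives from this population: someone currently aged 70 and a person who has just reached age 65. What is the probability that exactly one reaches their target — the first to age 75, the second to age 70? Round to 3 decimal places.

0.234

p₁ = l(75)/l(70) = 86,250/104,404 = 0.826118; p₂ = l(70)/l(65) = 104,404/114,975 = 0.908058.
P(exactly one) = p₁(1−p₂) + (1−p₁)p₂ = 0.075955 + 0.157895 = 0.233850.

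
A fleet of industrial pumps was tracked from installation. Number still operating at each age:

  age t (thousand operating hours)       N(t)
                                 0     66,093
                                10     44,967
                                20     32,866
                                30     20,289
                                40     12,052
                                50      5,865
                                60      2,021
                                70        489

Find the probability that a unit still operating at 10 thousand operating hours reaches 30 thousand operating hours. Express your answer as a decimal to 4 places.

0.4512

The conditional survival probability is N(30)/N(10) = 20,289/44,967 = 0.451198.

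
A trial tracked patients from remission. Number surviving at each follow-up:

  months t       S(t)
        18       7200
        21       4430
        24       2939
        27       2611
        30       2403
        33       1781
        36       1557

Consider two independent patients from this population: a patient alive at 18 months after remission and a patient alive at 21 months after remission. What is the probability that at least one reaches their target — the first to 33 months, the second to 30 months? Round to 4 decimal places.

0.6556

p₁ = S(33)/S(18) = 1781/7200 = 0.247361; p₂ = S(30)/S(21) = 2403/4430 = 0.542438.
P(at least one) = 1 − (1−p₁)(1−p₂) = 1 − 0.752639 × 0.457562 = 0.655621.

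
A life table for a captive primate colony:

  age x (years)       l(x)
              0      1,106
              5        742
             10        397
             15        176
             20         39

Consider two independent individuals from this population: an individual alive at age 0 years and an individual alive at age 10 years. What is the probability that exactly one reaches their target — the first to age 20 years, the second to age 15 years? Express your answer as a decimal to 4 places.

p₁ = l(20)/l(0) = 39/1,106 = 0.035262; p₂ = l(15)/l(10) = 176/397 = 0.443325.
P(exactly one) = p₁(1−p₂) + (1−p₁)p₂ = 0.019629 + 0.427692 = 0.447322.

0.4473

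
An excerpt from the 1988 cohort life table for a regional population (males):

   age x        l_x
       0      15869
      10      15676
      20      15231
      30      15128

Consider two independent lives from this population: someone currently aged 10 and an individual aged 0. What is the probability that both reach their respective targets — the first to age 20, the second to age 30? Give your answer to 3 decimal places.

p₁ = l_20/l_10 = 15231/15676 = 0.971613; p₂ = l_30/l_0 = 15128/15869 = 0.953305.
P(both) = p₁ × p₂ = 0.971613 × 0.953305 = 0.926244.

0.926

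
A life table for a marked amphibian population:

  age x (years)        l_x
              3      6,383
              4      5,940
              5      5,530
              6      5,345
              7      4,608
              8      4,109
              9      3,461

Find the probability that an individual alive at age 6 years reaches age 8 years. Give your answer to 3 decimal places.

0.769

The conditional survival probability is l_8/l_6 = 4,109/5,345 = 0.768756.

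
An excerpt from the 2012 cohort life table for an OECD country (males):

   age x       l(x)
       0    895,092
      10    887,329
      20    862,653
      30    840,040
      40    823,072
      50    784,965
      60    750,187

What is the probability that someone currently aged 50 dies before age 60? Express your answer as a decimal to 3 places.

P(die before 60 | alive at 50) = 1 − l(60)/l(50) = 1 − 750,187/784,965 = (34,778)/784,965 = 0.044305.

0.044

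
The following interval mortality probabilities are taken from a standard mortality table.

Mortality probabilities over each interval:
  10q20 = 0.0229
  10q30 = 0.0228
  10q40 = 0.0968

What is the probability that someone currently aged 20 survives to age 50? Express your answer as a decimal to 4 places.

0.8624

Survival from 20 to 50 is the product of surviving each interval: (1 − 0.0229) × (1 − 0.0228) × (1 − 0.0968).
= 0.9771 × 0.9772 × 0.9032 = 0.862395.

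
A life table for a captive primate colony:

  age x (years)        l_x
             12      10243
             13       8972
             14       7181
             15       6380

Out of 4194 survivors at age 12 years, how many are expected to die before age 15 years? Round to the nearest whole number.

The relevant probability is 1 − 6380/10243 = 0.377136.
Expected number = 4194 × 0.377136 = 1582.

1582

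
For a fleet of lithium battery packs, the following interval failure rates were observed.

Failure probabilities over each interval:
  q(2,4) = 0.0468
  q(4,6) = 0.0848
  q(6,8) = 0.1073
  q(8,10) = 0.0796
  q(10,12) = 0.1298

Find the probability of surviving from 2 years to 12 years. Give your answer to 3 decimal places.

0.624

Chaining the interval survival probabilities: (1 − 0.0468) × (1 − 0.0848) × (1 − 0.1073) × (1 − 0.0796) × (1 − 0.1298).
= 0.9532 × 0.9152 × 0.8927 × 0.9204 × 0.8702 = 0.623737.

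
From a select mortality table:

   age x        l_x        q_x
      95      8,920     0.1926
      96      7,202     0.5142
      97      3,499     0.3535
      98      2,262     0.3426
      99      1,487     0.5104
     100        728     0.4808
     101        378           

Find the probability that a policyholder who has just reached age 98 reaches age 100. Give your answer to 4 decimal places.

0.3218

The conditional survival probability is l_100/l_98 = 728/2,262 = 0.321839.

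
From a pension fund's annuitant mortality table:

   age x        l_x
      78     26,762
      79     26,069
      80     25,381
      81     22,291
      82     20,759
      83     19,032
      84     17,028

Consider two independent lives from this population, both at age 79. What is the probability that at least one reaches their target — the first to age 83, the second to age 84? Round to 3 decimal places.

p₁ = l_83/l_79 = 19,032/26,069 = 0.730063; p₂ = l_84/l_79 = 17,028/26,069 = 0.653190.
P(at least one) = 1 − (1−p₁)(1−p₂) = 1 − 0.269937 × 0.346810 = 0.906383.

0.906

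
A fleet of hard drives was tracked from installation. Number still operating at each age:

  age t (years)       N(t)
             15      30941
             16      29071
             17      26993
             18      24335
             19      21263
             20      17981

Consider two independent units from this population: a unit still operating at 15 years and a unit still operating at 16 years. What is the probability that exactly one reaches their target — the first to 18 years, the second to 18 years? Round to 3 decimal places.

p₁ = N(18)/N(15) = 24335/30941 = 0.786497; p₂ = N(18)/N(16) = 24335/29071 = 0.837089.
P(exactly one) = p₁(1−p₂) + (1−p₁)p₂ = 0.128129 + 0.178721 = 0.306850.

0.307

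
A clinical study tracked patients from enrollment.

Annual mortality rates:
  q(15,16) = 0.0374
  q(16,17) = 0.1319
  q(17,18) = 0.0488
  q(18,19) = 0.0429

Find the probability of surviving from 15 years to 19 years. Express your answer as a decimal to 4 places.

0.7608

The overall survival probability is (1 − 0.0374) × (1 − 0.1319) × (1 − 0.0488) × (1 − 0.0429).
= 0.9626 × 0.8681 × 0.9512 × 0.9571 = 0.760755.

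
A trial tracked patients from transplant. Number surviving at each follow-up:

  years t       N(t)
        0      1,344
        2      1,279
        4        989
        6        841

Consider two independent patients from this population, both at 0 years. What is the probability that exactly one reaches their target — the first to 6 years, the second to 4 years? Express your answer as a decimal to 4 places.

0.4407

p₁ = N(6)/N(0) = 841/1,344 = 0.625744; p₂ = N(4)/N(0) = 989/1,344 = 0.735863.
P(exactly one) = p₁(1−p₂) + (1−p₁)p₂ = 0.165282 + 0.275401 = 0.440683.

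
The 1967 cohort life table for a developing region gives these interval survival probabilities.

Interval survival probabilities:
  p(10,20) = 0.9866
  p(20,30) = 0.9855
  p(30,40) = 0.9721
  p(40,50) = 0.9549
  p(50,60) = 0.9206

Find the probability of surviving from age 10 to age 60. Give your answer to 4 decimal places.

0.8309

P(survive 10→60) = 0.9866 × 0.9855 × 0.9721 × 0.9549 × 0.9206.
= 0.830879.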